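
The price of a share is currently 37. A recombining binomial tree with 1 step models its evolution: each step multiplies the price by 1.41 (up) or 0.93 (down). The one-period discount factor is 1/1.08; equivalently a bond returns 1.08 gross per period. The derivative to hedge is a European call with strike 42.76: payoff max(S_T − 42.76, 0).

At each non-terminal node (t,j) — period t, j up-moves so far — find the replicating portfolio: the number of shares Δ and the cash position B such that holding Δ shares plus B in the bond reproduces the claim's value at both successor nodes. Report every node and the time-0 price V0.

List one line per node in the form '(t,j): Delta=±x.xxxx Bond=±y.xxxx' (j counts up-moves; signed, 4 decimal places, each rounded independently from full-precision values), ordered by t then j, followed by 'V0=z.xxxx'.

(0,0): Delta=0.5298 Bond=-16.8814
V0=2.7228

The replicating-portfolio and risk-neutral prices coincide; use p* = (1.08−0.93)/(1.41−0.93) = 0.3125 for the latter.
At expiry t=1: V(1,0)=0.0000, V(1,1)=9.4100
Node (0,0) S=37.0000: V=(p*·9.4100+(1−p*)·0.0000)/1.08=2.7228; Δ=(9.4100−0.0000)/(52.1700−34.4100)=0.5298; B=V−Δ·S=-16.8814
Root portfolio cost Δ·37+B reproduces V0=2.7228.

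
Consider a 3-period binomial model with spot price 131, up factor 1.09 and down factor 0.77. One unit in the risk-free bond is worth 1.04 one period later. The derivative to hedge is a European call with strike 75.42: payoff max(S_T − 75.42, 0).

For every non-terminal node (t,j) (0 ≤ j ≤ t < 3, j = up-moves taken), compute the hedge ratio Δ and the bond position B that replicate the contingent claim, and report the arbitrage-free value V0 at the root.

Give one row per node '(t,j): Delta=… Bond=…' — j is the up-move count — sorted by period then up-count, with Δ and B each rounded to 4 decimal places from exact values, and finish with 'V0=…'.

(0,0): Delta=0.9916 Bond=-65.8938
(1,0): Delta=0.9273 Bond=-62.0467
(1,1): Delta=1.0000 Bond=-69.7300
(2,0): Delta=0.3718 Bond=-21.3790
(2,1): Delta=1.0000 Bond=-72.5192
(2,2): Delta=1.0000 Bond=-72.5192
V0=64.0048

Risk-neutral probability p* = (R−d)/(u−d) = (1.04−0.77)/(1.09−0.77) = 0.8437.
Payoff layer (t=3): V(3,0)=0.0000, V(3,1)=9.2402, V(3,2)=44.4236, V(3,3)=94.2288
Node (2,0) S=77.6699: V=(p*·9.2402+(1−p*)·0.0000)/1.04=7.4965; Δ=(9.2402−0.0000)/(84.6602−59.8058)=0.3718; B=V−Δ·S=-21.3790
Node (2,1) S=109.9483: V=(p*·44.4236+(1−p*)·9.2402)/1.04=37.4291; Δ=(44.4236−9.2402)/(119.8436−84.6602)=1.0000; B=V−Δ·S=-72.5192
Node (2,2) S=155.6411: V=(p*·94.2288+(1−p*)·44.4236)/1.04=83.1219; Δ=(94.2288−44.4236)/(169.6488−119.8436)=1.0000; B=V−Δ·S=-72.5192
Node (1,0) S=100.8700: V=(p*·37.4291+(1−p*)·7.4965)/1.04=31.4924; Δ=(37.4291−7.4965)/(109.9483−77.6699)=0.9273; B=V−Δ·S=-62.0467
Node (1,1) S=142.7900: V=(p*·83.1219+(1−p*)·37.4291)/1.04=73.0600; Δ=(83.1219−37.4291)/(155.6411−109.9483)=1.0000; B=V−Δ·S=-69.7300
Node (0,0) S=131.0000: V=(p*·73.0600+(1−p*)·31.4924)/1.04=64.0048; Δ=(73.0600−31.4924)/(142.7900−100.8700)=0.9916; B=V−Δ·S=-65.8938
Self-financing check: at every node Δ·S+B equals the discounted successor values.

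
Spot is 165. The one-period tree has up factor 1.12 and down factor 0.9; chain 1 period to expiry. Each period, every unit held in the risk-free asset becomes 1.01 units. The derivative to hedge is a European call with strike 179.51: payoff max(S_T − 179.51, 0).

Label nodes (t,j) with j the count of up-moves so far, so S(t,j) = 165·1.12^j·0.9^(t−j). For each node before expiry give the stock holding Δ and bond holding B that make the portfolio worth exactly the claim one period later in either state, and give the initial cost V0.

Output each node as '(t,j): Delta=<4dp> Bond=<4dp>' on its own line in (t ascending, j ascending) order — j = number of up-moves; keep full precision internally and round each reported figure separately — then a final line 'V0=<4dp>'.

(0,0): Delta=0.1457 Bond=-21.4266
V0=2.6188

Since d<R<u, set p* = (R−d)/(u−d) = 0.5000; price each node as the discounted p*-expectation of its children.
Terminal payoffs: V(1,0)=0.0000, V(1,1)=5.2900
  t=0,j=0: stock 165.0000 → up 184.8000 (V=5.2900), down 148.5000 (V=0.0000). Price 2.6188; hedge Δ=0.1457, bond B=-21.4266.
Root portfolio cost Δ·165+B reproduces V0=2.6188.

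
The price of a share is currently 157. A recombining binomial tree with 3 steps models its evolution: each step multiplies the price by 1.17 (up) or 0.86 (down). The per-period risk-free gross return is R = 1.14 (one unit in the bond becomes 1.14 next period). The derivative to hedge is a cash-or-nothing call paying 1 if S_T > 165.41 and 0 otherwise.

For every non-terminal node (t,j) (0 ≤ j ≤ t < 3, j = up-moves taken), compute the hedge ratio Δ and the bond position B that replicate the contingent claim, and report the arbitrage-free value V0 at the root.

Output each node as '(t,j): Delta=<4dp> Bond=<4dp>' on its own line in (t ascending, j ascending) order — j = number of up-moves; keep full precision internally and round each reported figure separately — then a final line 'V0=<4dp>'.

The replicating-portfolio and risk-neutral prices coincide; use p* = (1.14−0.86)/(1.17−0.86) = 0.9032 for the latter.
Terminal values V(3,·): V(3,0)=0.0000, V(3,1)=0.0000, V(3,2)=1.0000, V(3,3)=1.0000
Node (2,0) S=116.1172: V=(p*·0.0000+(1−p*)·0.0000)/1.14=0.0000; Δ=(0.0000−0.0000)/(135.8571−99.8608)=0.0000; B=V−Δ·S=0.0000
Node (2,1) S=157.9734: V=(p*·1.0000+(1−p*)·0.0000)/1.14=0.7923; Δ=(1.0000−0.0000)/(184.8289−135.8571)=0.0204; B=V−Δ·S=-2.4335
Node (2,2) S=214.9173: V=(p*·1.0000+(1−p*)·1.0000)/1.14=0.8772; Δ=(1.0000−1.0000)/(251.4532−184.8289)=0.0000; B=V−Δ·S=0.8772
Node (1,0) S=135.0200: V=(p*·0.7923+(1−p*)·0.0000)/1.14=0.6277; Δ=(0.7923−0.0000)/(157.9734−116.1172)=0.0189; B=V−Δ·S=-1.9281
Node (1,1) S=183.6900: V=(p*·0.8772+(1−p*)·0.7923)/1.14=0.7623; Δ=(0.8772−0.7923)/(214.9173−157.9734)=0.0015; B=V−Δ·S=0.4884
Node (0,0) S=157.0000: V=(p*·0.7623+(1−p*)·0.6277)/1.14=0.6572; Δ=(0.7623−0.6277)/(183.6900−135.0200)=0.0028; B=V−Δ·S=0.2233
Root portfolio cost Δ·157+B reproduces V0=0.6572.

(0,0): Delta=0.0028 Bond=0.2233
(1,0): Delta=0.0189 Bond=-1.9281
(1,1): Delta=0.0015 Bond=0.4884
(2,0): Delta=0.0000 Bond=0.0000
(2,1): Delta=0.0204 Bond=-2.4335
(2,2): Delta=0.0000 Bond=0.8772
V0=0.6572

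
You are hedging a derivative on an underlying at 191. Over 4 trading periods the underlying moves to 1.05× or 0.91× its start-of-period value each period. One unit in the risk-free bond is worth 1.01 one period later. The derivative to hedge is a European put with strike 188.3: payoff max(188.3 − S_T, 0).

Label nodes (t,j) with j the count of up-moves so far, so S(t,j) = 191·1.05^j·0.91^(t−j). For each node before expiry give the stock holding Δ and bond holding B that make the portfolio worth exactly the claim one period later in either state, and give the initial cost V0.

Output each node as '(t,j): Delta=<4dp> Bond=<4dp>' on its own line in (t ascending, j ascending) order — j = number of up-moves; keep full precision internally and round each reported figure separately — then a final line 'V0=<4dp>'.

Under the risk-neutral measure, an up-move has probability p* = (R−d)/(u−d) = 0.7143 and values discount at R = 1.01.
At expiry t=4: V(4,0)=57.3218, V(4,1)=37.1713, V(4,2)=13.9208, V(4,3)=0.0000, V(4,4)=0.0000
(3,0): S=143.9321. Δ = (V_up−V_dn)/(S_up−S_dn) = (37.1713−57.3218)/(151.1287−130.9782) = -1.0000. V = [p*·37.1713 + (1−p*)·57.3218]/1.01 = 42.5036. B = V − Δ·S = 186.4356.
(3,1): S=166.0755. Δ = (V_up−V_dn)/(S_up−S_dn) = (13.9208−37.1713)/(174.3792−151.1287) = -1.0000. V = [p*·13.9208 + (1−p*)·37.1713]/1.01 = 20.3602. B = V − Δ·S = 186.4356.
(3,2): S=191.6255. Δ = (V_up−V_dn)/(S_up−S_dn) = (0.0000−13.9208)/(201.2068−174.3792) = -0.5189. V = [p*·0.0000 + (1−p*)·13.9208]/1.01 = 3.9380. B = V − Δ·S = 103.3721.
(3,3): S=221.1064. Δ = (V_up−V_dn)/(S_up−S_dn) = (0.0000−0.0000)/(232.1617−201.2068) = 0.0000. V = [p*·0.0000 + (1−p*)·0.0000]/1.01 = 0.0000. B = V − Δ·S = 0.0000.
(2,0): S=158.1671. Δ = (V_up−V_dn)/(S_up−S_dn) = (20.3602−42.5036)/(166.0755−143.9321) = -1.0000. V = [p*·20.3602 + (1−p*)·42.5036]/1.01 = 26.4226. B = V − Δ·S = 184.5897.
(2,1): S=182.5005. Δ = (V_up−V_dn)/(S_up−S_dn) = (3.9380−20.3602)/(191.6255−166.0755) = -0.6427. V = [p*·3.9380 + (1−p*)·20.3602]/1.01 = 8.5446. B = V − Δ·S = 125.8461.
(2,2): S=210.5775. Δ = (V_up−V_dn)/(S_up−S_dn) = (0.0000−3.9380)/(221.1064−191.6255) = -0.1336. V = [p*·0.0000 + (1−p*)·3.9380]/1.01 = 1.1140. B = V − Δ·S = 29.2425.
(1,0): S=173.8100. Δ = (V_up−V_dn)/(S_up−S_dn) = (8.5446−26.4226)/(182.5005−158.1671) = -0.7347. V = [p*·8.5446 + (1−p*)·26.4226]/1.01 = 13.5174. B = V − Δ·S = 141.2178.
(1,1): S=200.5500. Δ = (V_up−V_dn)/(S_up−S_dn) = (1.1140−8.5446)/(210.5775−182.5005) = -0.2647. V = [p*·1.1140 + (1−p*)·8.5446]/1.01 = 3.2050. B = V − Δ·S = 56.2807.
(0,0): S=191.0000. Δ = (V_up−V_dn)/(S_up−S_dn) = (3.2050−13.5174)/(200.5500−173.8100) = -0.3857. V = [p*·3.2050 + (1−p*)·13.5174]/1.01 = 6.0905. B = V − Δ·S = 79.7509.
Self-financing check: at every node Δ·S+B equals the discounted successor values.

(0,0): Delta=-0.3857 Bond=79.7509
(1,0): Delta=-0.7347 Bond=141.2178
(1,1): Delta=-0.2647 Bond=56.2807
(2,0): Delta=-1.0000 Bond=184.5897
(2,1): Delta=-0.6427 Bond=125.8461
(2,2): Delta=-0.1336 Bond=29.2425
(3,0): Delta=-1.0000 Bond=186.4356
(3,1): Delta=-1.0000 Bond=186.4356
(3,2): Delta=-0.5189 Bond=103.3721
(3,3): Delta=0.0000 Bond=0.0000
V0=6.0905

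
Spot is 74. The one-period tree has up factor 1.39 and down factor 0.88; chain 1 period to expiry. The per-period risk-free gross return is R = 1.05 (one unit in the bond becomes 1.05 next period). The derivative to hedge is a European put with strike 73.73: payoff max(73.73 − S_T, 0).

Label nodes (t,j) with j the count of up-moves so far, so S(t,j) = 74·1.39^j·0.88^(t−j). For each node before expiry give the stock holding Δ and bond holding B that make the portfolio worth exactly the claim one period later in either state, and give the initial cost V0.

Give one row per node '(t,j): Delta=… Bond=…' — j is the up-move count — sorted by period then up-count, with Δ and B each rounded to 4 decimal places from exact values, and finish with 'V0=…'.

(0,0): Delta=-0.2281 Bond=22.3490
V0=5.4667

Under the risk-neutral measure, an up-move has probability p* = (R−d)/(u−d) = 0.3333 and values discount at R = 1.05.
Terminal values V(1,·): V(1,0)=8.6100, V(1,1)=0.0000
(0,0): S=74.0000. Δ = (V_up−V_dn)/(S_up−S_dn) = (0.0000−8.6100)/(102.8600−65.1200) = -0.2281. V = [p*·0.0000 + (1−p*)·8.6100]/1.05 = 5.4667. B = V − Δ·S = 22.3490.
Check: Δ(0,0)·S0 + B(0,0) = 5.4667 = V0.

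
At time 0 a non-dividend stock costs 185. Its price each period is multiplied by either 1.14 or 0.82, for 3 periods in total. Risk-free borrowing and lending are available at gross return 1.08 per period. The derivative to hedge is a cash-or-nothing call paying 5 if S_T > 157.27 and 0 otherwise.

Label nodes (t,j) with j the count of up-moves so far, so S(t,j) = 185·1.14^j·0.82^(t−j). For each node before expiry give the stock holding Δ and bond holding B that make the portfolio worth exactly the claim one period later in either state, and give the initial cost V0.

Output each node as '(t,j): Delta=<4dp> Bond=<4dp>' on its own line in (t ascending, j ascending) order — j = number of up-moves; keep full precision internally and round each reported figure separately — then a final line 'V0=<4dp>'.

Risk-neutral probability p* = (R−d)/(u−d) = (1.08−0.82)/(1.14−0.82) = 0.8125.
At expiry t=3: V(3,0)=0.0000, V(3,1)=0.0000, V(3,2)=5.0000, V(3,3)=5.0000
  t=2,j=0: stock 124.3940 → up 141.8092 (V=0.0000), down 102.0031 (V=0.0000). Price 0.0000; hedge Δ=0.0000, bond B=0.0000.
  t=2,j=1: stock 172.9380 → up 197.1493 (V=5.0000), down 141.8092 (V=0.0000). Price 3.7616; hedge Δ=0.0904, bond B=-11.8634.
  t=2,j=2: stock 240.4260 → up 274.0856 (V=5.0000), down 197.1493 (V=5.0000). Price 4.6296; hedge Δ=0.0000, bond B=4.6296.
  t=1,j=0: stock 151.7000 → up 172.9380 (V=3.7616), down 124.3940 (V=0.0000). Price 2.8299; hedge Δ=0.0775, bond B=-8.9250.
  t=1,j=1: stock 210.9000 → up 240.4260 (V=4.6296), down 172.9380 (V=3.7616). Price 4.1360; hedge Δ=0.0129, bond B=1.4233.
  t=0,j=0: stock 185.0000 → up 210.9000 (V=4.1360), down 151.7000 (V=2.8299). Price 3.6029; hedge Δ=0.0221, bond B=-0.4787.
Check: Δ(0,0)·S0 + B(0,0) = 3.6029 = V0.

(0,0): Delta=0.0221 Bond=-0.4787
(1,0): Delta=0.0775 Bond=-8.9250
(1,1): Delta=0.0129 Bond=1.4233
(2,0): Delta=0.0000 Bond=0.0000
(2,1): Delta=0.0904 Bond=-11.8634
(2,2): Delta=0.0000 Bond=4.6296
V0=3.6029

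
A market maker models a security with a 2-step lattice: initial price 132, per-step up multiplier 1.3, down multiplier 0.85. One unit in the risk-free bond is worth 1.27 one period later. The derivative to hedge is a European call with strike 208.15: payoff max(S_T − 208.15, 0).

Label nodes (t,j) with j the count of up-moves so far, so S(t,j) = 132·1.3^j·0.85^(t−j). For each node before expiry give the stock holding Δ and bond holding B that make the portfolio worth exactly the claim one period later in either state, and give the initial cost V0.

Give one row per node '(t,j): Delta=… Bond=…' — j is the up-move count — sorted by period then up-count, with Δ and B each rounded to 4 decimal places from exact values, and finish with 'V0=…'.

(0,0): Delta=0.1847 Bond=-16.3191
(1,0): Delta=0.0000 Bond=0.0000
(1,1): Delta=0.1933 Bond=-22.2056
V0=8.0635

Since d<R<u, set p* = (R−d)/(u−d) = 0.9333; price each node as the discounted p*-expectation of its children.
Terminal values V(2,·): V(2,0)=0.0000, V(2,1)=0.0000, V(2,2)=14.9300
Node (1,0) S=112.2000: V=(p*·0.0000+(1−p*)·0.0000)/1.27=0.0000; Δ=(0.0000−0.0000)/(145.8600−95.3700)=0.0000; B=V−Δ·S=0.0000
Node (1,1) S=171.6000: V=(p*·14.9300+(1−p*)·0.0000)/1.27=10.9722; Δ=(14.9300−0.0000)/(223.0800−145.8600)=0.1933; B=V−Δ·S=-22.2056
Node (0,0) S=132.0000: V=(p*·10.9722+(1−p*)·0.0000)/1.27=8.0635; Δ=(10.9722−0.0000)/(171.6000−112.2000)=0.1847; B=V−Δ·S=-16.3191
Self-financing check: at every node Δ·S+B equals the discounted successor values.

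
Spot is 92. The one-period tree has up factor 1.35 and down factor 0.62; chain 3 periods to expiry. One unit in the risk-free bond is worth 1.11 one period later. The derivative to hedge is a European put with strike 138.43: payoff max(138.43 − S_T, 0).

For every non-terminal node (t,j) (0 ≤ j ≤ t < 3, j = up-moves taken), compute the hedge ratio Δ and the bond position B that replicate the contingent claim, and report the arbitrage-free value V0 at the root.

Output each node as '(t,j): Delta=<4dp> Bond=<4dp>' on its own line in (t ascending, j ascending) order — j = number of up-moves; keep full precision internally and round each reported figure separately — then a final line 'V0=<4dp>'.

(0,0): Delta=-0.5213 Bond=76.6176
(1,0): Delta=-1.0000 Bond=112.3529
(1,1): Delta=-0.4136 Bond=71.6705
(2,0): Delta=-1.0000 Bond=124.7117
(2,1): Delta=-1.0000 Bond=124.7117
(2,2): Delta=-0.2817 Bond=57.4364
V0=28.6617

Risk-neutral probability p* = (R−d)/(u−d) = (1.11−0.62)/(1.35−0.62) = 0.6712.
Terminal payoffs: V(3,0)=116.5038, V(3,1)=90.6875, V(3,2)=34.4746, V(3,3)=0.0000
  t=2,j=0: stock 35.3648 → up 47.7425 (V=90.6875), down 21.9262 (V=116.5038). Price 89.3469; hedge Δ=-1.0000, bond B=124.7117.
  t=2,j=1: stock 77.0040 → up 103.9554 (V=34.4746), down 47.7425 (V=90.6875). Price 47.7077; hedge Δ=-1.0000, bond B=124.7117.
  t=2,j=2: stock 167.6700 → up 226.3545 (V=0.0000), down 103.9554 (V=34.4746). Price 10.2109; hedge Δ=-0.2817, bond B=57.4364.
  t=1,j=0: stock 57.0400 → up 77.0040 (V=47.7077), down 35.3648 (V=89.3469). Price 55.3129; hedge Δ=-1.0000, bond B=112.3529.
  t=1,j=1: stock 124.2000 → up 167.6700 (V=10.2109), down 77.0040 (V=47.7077). Price 20.3051; hedge Δ=-0.4136, bond B=71.6705.
  t=0,j=0: stock 92.0000 → up 124.2000 (V=20.3051), down 57.0400 (V=55.3129). Price 28.6617; hedge Δ=-0.5213, bond B=76.6176.
The time-0 hedge costs 28.6617, which is the no-arbitrage price.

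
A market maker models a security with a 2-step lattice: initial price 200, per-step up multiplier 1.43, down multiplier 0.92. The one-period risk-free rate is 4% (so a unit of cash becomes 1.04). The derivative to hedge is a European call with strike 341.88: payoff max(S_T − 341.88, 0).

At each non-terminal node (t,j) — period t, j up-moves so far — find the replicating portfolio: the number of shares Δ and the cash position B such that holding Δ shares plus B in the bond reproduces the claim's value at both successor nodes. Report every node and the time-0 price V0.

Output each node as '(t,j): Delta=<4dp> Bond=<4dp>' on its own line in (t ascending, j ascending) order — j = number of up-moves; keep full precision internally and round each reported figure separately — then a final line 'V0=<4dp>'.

(0,0): Delta=0.1488 Bond=-26.3320
(1,0): Delta=0.0000 Bond=0.0000
(1,1): Delta=0.4600 Bond=-116.3876
V0=3.4346

Risk-neutral probability p* = (R−d)/(u−d) = (1.04−0.92)/(1.43−0.92) = 0.2353.
At expiry t=2: V(2,0)=0.0000, V(2,1)=0.0000, V(2,2)=67.1000
  t=1,j=0: stock 184.0000 → up 263.1200 (V=0.0000), down 169.2800 (V=0.0000). Price 0.0000; hedge Δ=0.0000, bond B=0.0000.
  t=1,j=1: stock 286.0000 → up 408.9800 (V=67.1000), down 263.1200 (V=0.0000). Price 15.1810; hedge Δ=0.4600, bond B=-116.3876.
  t=0,j=0: stock 200.0000 → up 286.0000 (V=15.1810), down 184.0000 (V=0.0000). Price 3.4346; hedge Δ=0.1488, bond B=-26.3320.
The time-0 hedge costs 3.4346, which is the no-arbitrage price.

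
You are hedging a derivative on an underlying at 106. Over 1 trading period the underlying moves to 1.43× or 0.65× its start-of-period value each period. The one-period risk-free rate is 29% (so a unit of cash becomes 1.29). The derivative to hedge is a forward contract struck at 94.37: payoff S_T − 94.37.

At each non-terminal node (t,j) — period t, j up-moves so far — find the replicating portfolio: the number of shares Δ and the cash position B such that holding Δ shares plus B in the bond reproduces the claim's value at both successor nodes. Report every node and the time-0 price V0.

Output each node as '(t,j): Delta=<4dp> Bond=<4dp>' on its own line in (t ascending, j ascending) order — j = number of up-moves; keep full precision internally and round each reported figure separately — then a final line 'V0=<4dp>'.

Since d<R<u, set p* = (R−d)/(u−d) = 0.8205; price each node as the discounted p*-expectation of its children.
At expiry t=1: V(1,0)=-25.4700, V(1,1)=57.2100
Node (0,0) S=106.0000: V=(p*·57.2100+(1−p*)·-25.4700)/1.29=32.8450; Δ=(57.2100−-25.4700)/(151.5800−68.9000)=1.0000; B=V−Δ·S=-73.1550
Root portfolio cost Δ·106+B reproduces V0=32.8450.

(0,0): Delta=1.0000 Bond=-73.1550
V0=32.8450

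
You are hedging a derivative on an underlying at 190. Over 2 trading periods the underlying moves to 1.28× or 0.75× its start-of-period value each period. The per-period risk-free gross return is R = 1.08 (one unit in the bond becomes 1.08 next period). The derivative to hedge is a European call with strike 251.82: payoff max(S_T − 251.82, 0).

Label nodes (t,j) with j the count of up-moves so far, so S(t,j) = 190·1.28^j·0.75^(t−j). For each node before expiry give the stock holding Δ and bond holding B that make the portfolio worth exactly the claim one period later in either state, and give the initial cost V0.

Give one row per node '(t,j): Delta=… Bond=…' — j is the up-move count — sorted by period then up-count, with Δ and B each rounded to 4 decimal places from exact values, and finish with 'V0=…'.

(0,0): Delta=0.3405 Bond=-44.9281
(1,0): Delta=0.0000 Bond=0.0000
(1,1): Delta=0.4614 Bond=-77.9298
V0=19.7683

No-arbitrage ⇒ martingale measure with p* = (R−d)/(u−d) = 0.6226.
Terminal payoffs: V(2,0)=0.0000, V(2,1)=0.0000, V(2,2)=59.4760
  t=1,j=0: stock 142.5000 → up 182.4000 (V=0.0000), down 106.8750 (V=0.0000). Price 0.0000; hedge Δ=0.0000, bond B=0.0000.
  t=1,j=1: stock 243.2000 → up 311.2960 (V=59.4760), down 182.4000 (V=0.0000). Price 34.2891; hedge Δ=0.4614, bond B=-77.9298.
  t=0,j=0: stock 190.0000 → up 243.2000 (V=34.2891), down 142.5000 (V=0.0000). Price 19.7683; hedge Δ=0.3405, bond B=-44.9281.
The time-0 hedge costs 19.7683, which is the no-arbitrage price.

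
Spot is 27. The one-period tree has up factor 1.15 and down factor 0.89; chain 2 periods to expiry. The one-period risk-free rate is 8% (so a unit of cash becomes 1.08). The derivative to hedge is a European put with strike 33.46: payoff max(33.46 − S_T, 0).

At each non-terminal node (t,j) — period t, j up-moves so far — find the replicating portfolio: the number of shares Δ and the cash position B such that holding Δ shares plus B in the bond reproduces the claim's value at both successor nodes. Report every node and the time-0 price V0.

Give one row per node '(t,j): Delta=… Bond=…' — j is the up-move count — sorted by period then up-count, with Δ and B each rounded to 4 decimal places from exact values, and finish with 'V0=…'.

(0,0): Delta=-0.7834 Bond=23.8665
(1,0): Delta=-1.0000 Bond=30.9815
(1,1): Delta=-0.7216 Bond=23.8580
V0=2.7156

No-arbitrage ⇒ martingale measure with p* = (R−d)/(u−d) = 0.7308.
Payoff layer (t=2): V(2,0)=12.0733, V(2,1)=5.8255, V(2,2)=0.0000
  t=1,j=0: stock 24.0300 → up 27.6345 (V=5.8255), down 21.3867 (V=12.0733). Price 6.9515; hedge Δ=-1.0000, bond B=30.9815.
  t=1,j=1: stock 31.0500 → up 35.7075 (V=0.0000), down 27.6345 (V=5.8255). Price 1.4522; hedge Δ=-0.7216, bond B=23.8580.
  t=0,j=0: stock 27.0000 → up 31.0500 (V=1.4522), down 24.0300 (V=6.9515). Price 2.7156; hedge Δ=-0.7834, bond B=23.8665.
Each (Δ,B) replicates both successor values, so the strategy is self-financing and V0 is arbitrage-free.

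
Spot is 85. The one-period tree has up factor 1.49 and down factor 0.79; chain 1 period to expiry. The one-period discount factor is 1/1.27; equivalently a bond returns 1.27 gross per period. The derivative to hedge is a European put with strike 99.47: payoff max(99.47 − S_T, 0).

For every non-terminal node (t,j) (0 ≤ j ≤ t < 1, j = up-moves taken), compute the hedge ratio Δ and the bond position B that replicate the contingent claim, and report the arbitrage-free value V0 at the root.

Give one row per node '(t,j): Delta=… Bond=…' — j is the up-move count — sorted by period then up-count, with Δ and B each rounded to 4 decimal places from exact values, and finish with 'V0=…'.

The replicating-portfolio and risk-neutral prices coincide; use p* = (1.27−0.79)/(1.49−0.79) = 0.6857 for the latter.
Payoff layer (t=1): V(1,0)=32.3200, V(1,1)=0.0000
Node (0,0) S=85.0000: V=(p*·0.0000+(1−p*)·32.3200)/1.27=7.9982; Δ=(0.0000−32.3200)/(126.6500−67.1500)=-0.5432; B=V−Δ·S=54.1696
Each (Δ,B) replicates both successor values, so the strategy is self-financing and V0 is arbitrage-free.

(0,0): Delta=-0.5432 Bond=54.1696
V0=7.9982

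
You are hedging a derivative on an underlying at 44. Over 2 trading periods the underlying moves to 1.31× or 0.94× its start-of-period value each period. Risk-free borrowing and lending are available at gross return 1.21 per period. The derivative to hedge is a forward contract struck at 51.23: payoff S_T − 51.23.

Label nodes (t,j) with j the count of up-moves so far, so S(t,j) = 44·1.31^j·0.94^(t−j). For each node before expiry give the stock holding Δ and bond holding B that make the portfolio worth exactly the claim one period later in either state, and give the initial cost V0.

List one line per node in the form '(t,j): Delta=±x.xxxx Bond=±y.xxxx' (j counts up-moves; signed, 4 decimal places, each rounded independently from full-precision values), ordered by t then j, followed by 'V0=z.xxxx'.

(0,0): Delta=1.0000 Bond=-34.9908
(1,0): Delta=1.0000 Bond=-42.3388
(1,1): Delta=1.0000 Bond=-42.3388
V0=9.0092

No-arbitrage ⇒ martingale measure with p* = (R−d)/(u−d) = 0.7297.
Terminal payoffs: V(2,0)=-12.3516, V(2,1)=2.9516, V(2,2)=24.2784
Node (1,0) S=41.3600: V=(p*·2.9516+(1−p*)·-12.3516)/1.21=-0.9788; Δ=(2.9516−-12.3516)/(54.1816−38.8784)=1.0000; B=V−Δ·S=-42.3388
Node (1,1) S=57.6400: V=(p*·24.2784+(1−p*)·2.9516)/1.21=15.3012; Δ=(24.2784−2.9516)/(75.5084−54.1816)=1.0000; B=V−Δ·S=-42.3388
Node (0,0) S=44.0000: V=(p*·15.3012+(1−p*)·-0.9788)/1.21=9.0092; Δ=(15.3012−-0.9788)/(57.6400−41.3600)=1.0000; B=V−Δ·S=-34.9908
The time-0 hedge costs 9.0092, which is the no-arbitrage price.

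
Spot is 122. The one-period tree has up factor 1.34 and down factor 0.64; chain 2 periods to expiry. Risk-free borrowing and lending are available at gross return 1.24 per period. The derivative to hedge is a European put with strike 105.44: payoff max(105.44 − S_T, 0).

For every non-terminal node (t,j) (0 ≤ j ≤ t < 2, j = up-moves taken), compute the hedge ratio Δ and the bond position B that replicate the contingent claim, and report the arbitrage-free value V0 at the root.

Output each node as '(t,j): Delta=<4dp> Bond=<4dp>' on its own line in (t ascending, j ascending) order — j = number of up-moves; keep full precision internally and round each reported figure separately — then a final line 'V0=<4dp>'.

The replicating-portfolio and risk-neutral prices coincide; use p* = (1.24−0.64)/(1.34−0.64) = 0.8571 for the latter.
At expiry t=2: V(2,0)=55.4688, V(2,1)=0.8128, V(2,2)=0.0000
Node (1,0) S=78.0800: V=(p*·0.8128+(1−p*)·55.4688)/1.24=6.9523; Δ=(0.8128−55.4688)/(104.6272−49.9712)=-1.0000; B=V−Δ·S=85.0323
Node (1,1) S=163.4800: V=(p*·0.0000+(1−p*)·0.8128)/1.24=0.0936; Δ=(0.0000−0.8128)/(219.0632−104.6272)=-0.0071; B=V−Δ·S=1.2548
Node (0,0) S=122.0000: V=(p*·0.0936+(1−p*)·6.9523)/1.24=0.8657; Δ=(0.0936−6.9523)/(163.4800−78.0800)=-0.0803; B=V−Δ·S=10.6637
Root portfolio cost Δ·122+B reproduces V0=0.8657.

(0,0): Delta=-0.0803 Bond=10.6637
(1,0): Delta=-1.0000 Bond=85.0323
(1,1): Delta=-0.0071 Bond=1.2548
V0=0.8657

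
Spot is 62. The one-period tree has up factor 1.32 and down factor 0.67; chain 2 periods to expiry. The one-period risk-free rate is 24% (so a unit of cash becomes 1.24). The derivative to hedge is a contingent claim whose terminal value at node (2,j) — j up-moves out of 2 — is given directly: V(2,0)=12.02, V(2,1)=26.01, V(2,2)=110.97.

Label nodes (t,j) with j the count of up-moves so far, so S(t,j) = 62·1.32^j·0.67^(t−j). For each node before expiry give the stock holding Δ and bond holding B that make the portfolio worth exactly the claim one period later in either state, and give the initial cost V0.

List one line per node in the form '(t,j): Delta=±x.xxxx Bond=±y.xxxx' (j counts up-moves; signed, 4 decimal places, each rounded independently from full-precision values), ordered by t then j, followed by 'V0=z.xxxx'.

Risk-neutral probability p* = (R−d)/(u−d) = (1.24−0.67)/(1.32−0.67) = 0.8769.
Payoff layer (t=2): V(2,0)=12.0200, V(2,1)=26.0100, V(2,2)=110.9700
  t=1,j=0: stock 41.5400 → up 54.8328 (V=26.0100), down 27.8318 (V=12.0200). Price 19.5872; hedge Δ=0.5181, bond B=-1.9359.
  t=1,j=1: stock 81.8400 → up 108.0288 (V=110.9700), down 54.8328 (V=26.0100). Price 81.0592; hedge Δ=1.5971, bond B=-49.6485.
  t=0,j=0: stock 62.0000 → up 81.8400 (V=81.0592), down 41.5400 (V=19.5872). Price 59.2689; hedge Δ=1.5254, bond B=-35.3034.
Self-financing check: at every node Δ·S+B equals the discounted successor values.

(0,0): Delta=1.5254 Bond=-35.3034
(1,0): Delta=0.5181 Bond=-1.9359
(1,1): Delta=1.5971 Bond=-49.6485
V0=59.2689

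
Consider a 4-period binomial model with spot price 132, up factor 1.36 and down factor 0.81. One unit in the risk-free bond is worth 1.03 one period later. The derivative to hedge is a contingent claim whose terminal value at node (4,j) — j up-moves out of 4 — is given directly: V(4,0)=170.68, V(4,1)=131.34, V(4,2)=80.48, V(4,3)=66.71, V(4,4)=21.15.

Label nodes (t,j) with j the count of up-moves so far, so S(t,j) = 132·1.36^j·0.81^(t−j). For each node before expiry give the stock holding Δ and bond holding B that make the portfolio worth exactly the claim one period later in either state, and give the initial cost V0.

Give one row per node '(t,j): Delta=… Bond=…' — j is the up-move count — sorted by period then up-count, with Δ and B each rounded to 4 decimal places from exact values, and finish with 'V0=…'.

(0,0): Delta=-0.4708 Bond=156.4276
(1,0): Delta=-0.6536 Bond=180.6675
(1,1): Delta=-0.3075 Bond=131.7998
(2,0): Delta=-0.8958 Bond=207.0576
(2,1): Delta=-0.4373 Bond=154.6324
(2,2): Delta=-0.1915 Bond=107.4358
(3,0): Delta=-1.0196 Bond=221.9583
(3,1): Delta=-0.7851 Bond=200.2358
(3,2): Delta=-0.1266 Bond=97.8247
(3,3): Delta=-0.2495 Bond=129.9102
V0=94.2802

The replicating-portfolio and risk-neutral prices coincide; use p* = (1.03−0.81)/(1.36−0.81) = 0.4000 for the latter.
At expiry t=4: V(4,0)=170.6800, V(4,1)=131.3400, V(4,2)=80.4800, V(4,3)=66.7100, V(4,4)=21.1500
Node (3,0) S=70.1502: V=(p*·131.3400+(1−p*)·170.6800)/1.03=150.4311; Δ=(131.3400−170.6800)/(95.4043−56.8217)=-1.0196; B=V−Δ·S=221.9583
Node (3,1) S=117.7831: V=(p*·80.4800+(1−p*)·131.3400)/1.03=107.7631; Δ=(80.4800−131.3400)/(160.1850−95.4043)=-0.7851; B=V−Δ·S=200.2358
Node (3,2) S=197.7592: V=(p*·66.7100+(1−p*)·80.4800)/1.03=72.7883; Δ=(66.7100−80.4800)/(268.9526−160.1850)=-0.1266; B=V−Δ·S=97.8247
Node (3,3) S=332.0402: V=(p*·21.1500+(1−p*)·66.7100)/1.03=47.0738; Δ=(21.1500−66.7100)/(451.5747−268.9526)=-0.2495; B=V−Δ·S=129.9102
Node (2,0) S=86.6052: V=(p*·107.7631+(1−p*)·150.4311)/1.03=129.4795; Δ=(107.7631−150.4311)/(117.7831−70.1502)=-0.8958; B=V−Δ·S=207.0576
Node (2,1) S=145.4112: V=(p*·72.7883+(1−p*)·107.7631)/1.03=91.0419; Δ=(72.7883−107.7631)/(197.7592−117.7831)=-0.4373; B=V−Δ·S=154.6324
Node (2,2) S=244.1472: V=(p*·47.0738+(1−p*)·72.7883)/1.03=60.6821; Δ=(47.0738−72.7883)/(332.0402−197.7592)=-0.1915; B=V−Δ·S=107.4358
Node (1,0) S=106.9200: V=(p*·91.0419+(1−p*)·129.4795)/1.03=110.7810; Δ=(91.0419−129.4795)/(145.4112−86.6052)=-0.6536; B=V−Δ·S=180.6675
Node (1,1) S=179.5200: V=(p*·60.6821+(1−p*)·91.0419)/1.03=76.6000; Δ=(60.6821−91.0419)/(244.1472−145.4112)=-0.3075; B=V−Δ·S=131.7998
Node (0,0) S=132.0000: V=(p*·76.6000+(1−p*)·110.7810)/1.03=94.2802; Δ=(76.6000−110.7810)/(179.5200−106.9200)=-0.4708; B=V−Δ·S=156.4276
The time-0 hedge costs 94.2802, which is the no-arbitrage price.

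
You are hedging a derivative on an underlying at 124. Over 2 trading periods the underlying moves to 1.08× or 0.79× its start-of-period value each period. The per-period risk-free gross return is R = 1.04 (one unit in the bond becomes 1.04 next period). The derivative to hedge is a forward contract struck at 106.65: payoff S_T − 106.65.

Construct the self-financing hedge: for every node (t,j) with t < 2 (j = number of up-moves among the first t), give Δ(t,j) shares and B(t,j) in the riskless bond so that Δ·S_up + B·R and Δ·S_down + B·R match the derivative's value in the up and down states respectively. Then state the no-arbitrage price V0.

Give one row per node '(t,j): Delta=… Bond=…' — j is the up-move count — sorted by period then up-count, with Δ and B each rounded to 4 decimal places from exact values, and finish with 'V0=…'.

(0,0): Delta=1.0000 Bond=-98.6039
(1,0): Delta=1.0000 Bond=-102.5481
(1,1): Delta=1.0000 Bond=-102.5481
V0=25.3961

Risk-neutral probability p* = (R−d)/(u−d) = (1.04−0.79)/(1.08−0.79) = 0.8621.
At expiry t=2: V(2,0)=-29.2616, V(2,1)=-0.8532, V(2,2)=37.9836
  t=1,j=0: stock 97.9600 → up 105.7968 (V=-0.8532), down 77.3884 (V=-29.2616). Price -4.5881; hedge Δ=1.0000, bond B=-102.5481.
  t=1,j=1: stock 133.9200 → up 144.6336 (V=37.9836), down 105.7968 (V=-0.8532). Price 31.3719; hedge Δ=1.0000, bond B=-102.5481.
  t=0,j=0: stock 124.0000 → up 133.9200 (V=31.3719), down 97.9600 (V=-4.5881). Price 25.3961; hedge Δ=1.0000, bond B=-98.6039.
Self-financing check: at every node Δ·S+B equals the discounted successor values.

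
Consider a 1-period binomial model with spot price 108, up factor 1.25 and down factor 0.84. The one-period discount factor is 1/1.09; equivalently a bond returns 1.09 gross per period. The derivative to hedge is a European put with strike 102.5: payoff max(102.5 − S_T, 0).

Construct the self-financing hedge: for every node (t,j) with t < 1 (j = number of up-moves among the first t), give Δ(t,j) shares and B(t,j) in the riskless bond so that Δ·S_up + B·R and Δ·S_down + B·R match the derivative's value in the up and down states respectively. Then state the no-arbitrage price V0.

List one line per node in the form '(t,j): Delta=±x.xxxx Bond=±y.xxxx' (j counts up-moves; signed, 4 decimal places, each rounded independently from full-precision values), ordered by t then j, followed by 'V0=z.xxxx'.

(0,0): Delta=-0.2660 Bond=32.9492
V0=4.2175

Risk-neutral probability p* = (R−d)/(u−d) = (1.09−0.84)/(1.25−0.84) = 0.6098.
Terminal payoffs: V(1,0)=11.7800, V(1,1)=0.0000
(0,0): S=108.0000. Δ = (V_up−V_dn)/(S_up−S_dn) = (0.0000−11.7800)/(135.0000−90.7200) = -0.2660. V = [p*·0.0000 + (1−p*)·11.7800]/1.09 = 4.2175. B = V − Δ·S = 32.9492.
The time-0 hedge costs 4.2175, which is the no-arbitrage price.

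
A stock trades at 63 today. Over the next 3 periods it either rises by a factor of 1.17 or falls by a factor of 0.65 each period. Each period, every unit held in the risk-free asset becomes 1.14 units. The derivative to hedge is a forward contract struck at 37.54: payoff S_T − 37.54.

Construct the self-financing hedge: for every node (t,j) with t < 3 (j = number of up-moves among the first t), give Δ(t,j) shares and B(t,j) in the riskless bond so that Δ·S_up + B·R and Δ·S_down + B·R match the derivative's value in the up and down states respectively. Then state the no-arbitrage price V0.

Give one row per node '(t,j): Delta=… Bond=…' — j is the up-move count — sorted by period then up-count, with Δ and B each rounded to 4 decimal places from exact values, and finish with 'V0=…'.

(0,0): Delta=1.0000 Bond=-25.3384
(1,0): Delta=1.0000 Bond=-28.8858
(1,1): Delta=1.0000 Bond=-28.8858
(2,0): Delta=1.0000 Bond=-32.9298
(2,1): Delta=1.0000 Bond=-32.9298
(2,2): Delta=1.0000 Bond=-32.9298
V0=37.6616

Under the risk-neutral measure, an up-move has probability p* = (R−d)/(u−d) = 0.9423 and values discount at R = 1.14.
Payoff layer (t=3): V(3,0)=-20.2386, V(3,1)=-6.3975, V(3,2)=18.5165, V(3,3)=63.3616
(2,0): S=26.6175. Δ = (V_up−V_dn)/(S_up−S_dn) = (-6.3975−-20.2386)/(31.1425−17.3014) = 1.0000. V = [p*·-6.3975 + (1−p*)·-20.2386]/1.14 = -6.3123. B = V − Δ·S = -32.9298.
(2,1): S=47.9115. Δ = (V_up−V_dn)/(S_up−S_dn) = (18.5165−-6.3975)/(56.0565−31.1425) = 1.0000. V = [p*·18.5165 + (1−p*)·-6.3975]/1.14 = 14.9817. B = V − Δ·S = -32.9298.
(2,2): S=86.2407. Δ = (V_up−V_dn)/(S_up−S_dn) = (63.3616−18.5165)/(100.9016−56.0565) = 1.0000. V = [p*·63.3616 + (1−p*)·18.5165]/1.14 = 53.3109. B = V − Δ·S = -32.9298.
(1,0): S=40.9500. Δ = (V_up−V_dn)/(S_up−S_dn) = (14.9817−-6.3123)/(47.9115−26.6175) = 1.0000. V = [p*·14.9817 + (1−p*)·-6.3123]/1.14 = 12.0642. B = V − Δ·S = -28.8858.
(1,1): S=73.7100. Δ = (V_up−V_dn)/(S_up−S_dn) = (53.3109−14.9817)/(86.2407−47.9115) = 1.0000. V = [p*·53.3109 + (1−p*)·14.9817]/1.14 = 44.8242. B = V − Δ·S = -28.8858.
(0,0): S=63.0000. Δ = (V_up−V_dn)/(S_up−S_dn) = (44.8242−12.0642)/(73.7100−40.9500) = 1.0000. V = [p*·44.8242 + (1−p*)·12.0642]/1.14 = 37.6616. B = V − Δ·S = -25.3384.
Each (Δ,B) replicates both successor values, so the strategy is self-financing and V0 is arbitrage-free.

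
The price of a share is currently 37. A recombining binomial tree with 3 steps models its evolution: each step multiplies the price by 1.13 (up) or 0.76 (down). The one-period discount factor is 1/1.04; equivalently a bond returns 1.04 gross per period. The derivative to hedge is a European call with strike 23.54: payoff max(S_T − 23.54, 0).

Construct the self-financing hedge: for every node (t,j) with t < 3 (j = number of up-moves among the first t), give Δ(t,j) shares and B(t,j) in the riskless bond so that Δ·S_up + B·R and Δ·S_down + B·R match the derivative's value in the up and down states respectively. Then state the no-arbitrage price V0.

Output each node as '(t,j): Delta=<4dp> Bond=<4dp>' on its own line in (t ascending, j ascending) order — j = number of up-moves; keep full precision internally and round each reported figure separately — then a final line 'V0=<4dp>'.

(0,0): Delta=0.9708 Bond=-19.7546
(1,0): Delta=0.8359 Bond=-16.7516
(1,1): Delta=1.0000 Bond=-21.7641
(2,0): Delta=0.0771 Bond=-1.2037
(2,1): Delta=1.0000 Bond=-22.6346
(2,2): Delta=1.0000 Bond=-22.6346
V0=16.1664

The replicating-portfolio and risk-neutral prices coincide; use p* = (1.04−0.76)/(1.13−0.76) = 0.7568 for the latter.
Payoff layer (t=3): V(3,0)=0.0000, V(3,1)=0.6095, V(3,2)=12.3664, V(3,3)=29.8472
Node (2,0) S=21.3712: V=(p*·0.6095+(1−p*)·0.0000)/1.04=0.4435; Δ=(0.6095−0.0000)/(24.1495−16.2421)=0.0771; B=V−Δ·S=-1.2037
Node (2,1) S=31.7756: V=(p*·12.3664+(1−p*)·0.6095)/1.04=9.1410; Δ=(12.3664−0.6095)/(35.9064−24.1495)=1.0000; B=V−Δ·S=-22.6346
Node (2,2) S=47.2453: V=(p*·29.8472+(1−p*)·12.3664)/1.04=24.6107; Δ=(29.8472−12.3664)/(53.3872−35.9064)=1.0000; B=V−Δ·S=-22.6346
Node (1,0) S=28.1200: V=(p*·9.1410+(1−p*)·0.4435)/1.04=6.7552; Δ=(9.1410−0.4435)/(31.7756−21.3712)=0.8359; B=V−Δ·S=-16.7516
Node (1,1) S=41.8100: V=(p*·24.6107+(1−p*)·9.1410)/1.04=20.0459; Δ=(24.6107−9.1410)/(47.2453−31.7756)=1.0000; B=V−Δ·S=-21.7641
Node (0,0) S=37.0000: V=(p*·20.0459+(1−p*)·6.7552)/1.04=16.1664; Δ=(20.0459−6.7552)/(41.8100−28.1200)=0.9708; B=V−Δ·S=-19.7546
The time-0 hedge costs 16.1664, which is the no-arbitrage price.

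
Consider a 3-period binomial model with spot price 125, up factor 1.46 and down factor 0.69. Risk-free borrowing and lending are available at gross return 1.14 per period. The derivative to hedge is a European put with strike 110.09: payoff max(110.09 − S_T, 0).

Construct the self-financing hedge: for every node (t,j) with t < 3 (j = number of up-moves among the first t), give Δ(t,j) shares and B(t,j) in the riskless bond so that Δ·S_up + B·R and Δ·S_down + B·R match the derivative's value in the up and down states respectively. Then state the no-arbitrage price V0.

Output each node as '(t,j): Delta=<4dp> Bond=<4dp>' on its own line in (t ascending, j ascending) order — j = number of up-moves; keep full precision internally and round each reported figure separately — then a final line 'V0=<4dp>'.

Risk-neutral probability p* = (R−d)/(u−d) = (1.14−0.69)/(1.46−0.69) = 0.5844.
Terminal payoffs: V(3,0)=69.0264, V(3,1)=23.2018, V(3,2)=0.0000, V(3,3)=0.0000
  t=2,j=0: stock 59.5125 → up 86.8882 (V=23.2018), down 41.0636 (V=69.0264). Price 37.0577; hedge Δ=-1.0000, bond B=96.5702.
  t=2,j=1: stock 125.9250 → up 183.8505 (V=0.0000), down 86.8882 (V=23.2018). Price 8.4581; hedge Δ=-0.2393, bond B=38.5903.
  t=2,j=2: stock 266.4500 → up 389.0170 (V=0.0000), down 183.8505 (V=0.0000). Price 0.0000; hedge Δ=0.0000, bond B=0.0000.
  t=1,j=0: stock 86.2500 → up 125.9250 (V=8.4581), down 59.5125 (V=37.0577). Price 17.8453; hedge Δ=-0.4306, bond B=54.9876.
  t=1,j=1: stock 182.5000 → up 266.4500 (V=0.0000), down 125.9250 (V=8.4581). Price 3.0834; hedge Δ=-0.0602, bond B=14.0680.
  t=0,j=0: stock 125.0000 → up 182.5000 (V=3.0834), down 86.2500 (V=17.8453). Price 8.0862; hedge Δ=-0.1534, bond B=27.2575.
Each (Δ,B) replicates both successor values, so the strategy is self-financing and V0 is arbitrage-free.

(0,0): Delta=-0.1534 Bond=27.2575
(1,0): Delta=-0.4306 Bond=54.9876
(1,1): Delta=-0.0602 Bond=14.0680
(2,0): Delta=-1.0000 Bond=96.5702
(2,1): Delta=-0.2393 Bond=38.5903
(2,2): Delta=0.0000 Bond=0.0000
V0=8.0862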